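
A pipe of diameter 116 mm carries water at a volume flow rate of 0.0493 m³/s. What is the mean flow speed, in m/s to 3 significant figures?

Q = 0.0493 m³/s = 0.0493 m³/s.
v = Q/A = 0.0493 / 0.0106 = 4.66 m/s.

v ≈ 4.66 m/s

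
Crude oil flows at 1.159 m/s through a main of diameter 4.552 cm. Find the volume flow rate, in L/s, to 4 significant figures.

Q = A·v = 0.001627 m² × 1.159 m/s = 0.001886 m³/s.
Converting: 0.001886 m³/s × 1000 = 1.886 L/s.

Q ≈ 1.886 L/s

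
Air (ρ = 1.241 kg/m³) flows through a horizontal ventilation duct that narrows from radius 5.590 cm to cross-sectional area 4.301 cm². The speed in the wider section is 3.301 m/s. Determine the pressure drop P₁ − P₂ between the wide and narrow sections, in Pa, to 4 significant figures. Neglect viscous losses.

Continuity gives A₁v₁ = A₂v₂, so v₂ = (98.17 cm²)/(4.301 cm²) × 3.301 m/s = 75.34 m/s.
With no height change, Bernoulli's equation is P₁ + ½ρv₁² = P₂ + ½ρv₂².
P₁ − P₂ = ½·1.241·(75.34² − 3.301²) = ½·1.241·5666 = 3516 Pa.

3516 Pa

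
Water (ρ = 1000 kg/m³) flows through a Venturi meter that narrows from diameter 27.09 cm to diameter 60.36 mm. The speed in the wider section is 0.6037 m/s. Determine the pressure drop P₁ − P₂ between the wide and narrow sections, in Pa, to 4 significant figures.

By continuity, v₂ = v₁·A₁/A₂ = 0.6037·(576.4/28.61) = 12.16 m/s.
The pipe is horizontal, so Bernoulli reduces to P₁ + ½ρv₁² = P₂ + ½ρv₂².
P₁ − P₂ = ½·1000·(12.16² − 0.6037²) = ½·1000·147.5 = 73750 Pa.

ΔP = 73750 Pa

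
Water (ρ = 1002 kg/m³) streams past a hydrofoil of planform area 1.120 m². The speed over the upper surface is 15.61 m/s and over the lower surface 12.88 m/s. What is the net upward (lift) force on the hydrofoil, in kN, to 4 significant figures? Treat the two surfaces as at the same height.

The faster flow above has the lower pressure; Bernoulli (same height) gives ΔP = ½ρ(v_up² − v_low²).
ΔP = ½·1002·(15.61² − 12.88²) = 38970 Pa.
Lift = ΔP · A = 38970 × 1.120 = 43640 N.

F ≈ 43.64 kN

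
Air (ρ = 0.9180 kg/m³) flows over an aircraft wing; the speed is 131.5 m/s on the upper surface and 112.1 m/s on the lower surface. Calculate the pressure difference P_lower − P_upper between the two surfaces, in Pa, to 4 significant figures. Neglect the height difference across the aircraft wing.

The pressure is lower where the speed is higher: ΔP = ½ρ(v_up² − v_low²).
ΔP = ½·0.9180·(131.5² − 112.1²) = 2169 Pa.

ΔP ≈ 2169 Pa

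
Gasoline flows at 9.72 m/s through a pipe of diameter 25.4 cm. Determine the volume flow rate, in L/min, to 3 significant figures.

Q ≈ 29600 L/min

Q = A·v = 0.0507 m² × 9.72 m/s = 0.493 m³/s.
Converting: 0.493 m³/s × 60000 = 29600 L/min.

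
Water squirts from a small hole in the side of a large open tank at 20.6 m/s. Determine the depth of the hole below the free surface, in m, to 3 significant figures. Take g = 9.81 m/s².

21.6 m

Torricelli: v = √(2gh), so h = v²/(2g).
h = 20.6²/(2·9.81) = 424/19.62 = 21.6 m.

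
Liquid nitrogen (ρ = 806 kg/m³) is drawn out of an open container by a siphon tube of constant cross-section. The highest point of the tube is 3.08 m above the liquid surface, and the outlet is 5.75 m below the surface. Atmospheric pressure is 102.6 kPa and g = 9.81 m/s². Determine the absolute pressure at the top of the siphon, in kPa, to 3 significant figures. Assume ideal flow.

P_top ≈ 32.8 kPa

From the surface to the outlet (both open to atmosphere, surface at rest): v = √(2g·h_out) = √(2·9.81·5.75) = 10.6 m/s.
The bore is uniform, so the speed at the crest is the same v. Bernoulli surface→crest: P_atm = P_top + ½ρv² + ρg·h_top.
P_top = 102600 − ½·806·10.6² − 806·9.81·3.08 = 32800 Pa.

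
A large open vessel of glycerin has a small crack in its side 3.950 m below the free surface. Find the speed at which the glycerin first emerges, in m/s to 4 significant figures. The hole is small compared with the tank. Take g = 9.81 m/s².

Torricelli's result v = √(2gh) gives v = √(2·9.81·3.950) = 8.803 m/s.

8.803 m/s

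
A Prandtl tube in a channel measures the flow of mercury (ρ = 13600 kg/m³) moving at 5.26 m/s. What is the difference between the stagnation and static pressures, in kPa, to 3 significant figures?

ΔP = 188 kPa

Bernoulli between the free stream and the stagnation point: ½ρv² = P_stag − P_static.
ΔP = ½·13600·5.26² = 188000 Pa.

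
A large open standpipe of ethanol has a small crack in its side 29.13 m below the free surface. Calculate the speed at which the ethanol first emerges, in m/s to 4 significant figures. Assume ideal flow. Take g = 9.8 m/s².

With the surface at rest and both surface and jet at atmospheric pressure, Bernoulli gives ρg h = ½ρv², so v = √(2gh) = √(2·9.8·29.13) = 23.89 m/s.

v = 23.89 m/s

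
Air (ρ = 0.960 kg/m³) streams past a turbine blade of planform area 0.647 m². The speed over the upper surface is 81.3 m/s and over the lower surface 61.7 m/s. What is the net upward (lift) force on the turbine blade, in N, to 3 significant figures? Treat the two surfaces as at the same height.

The faster flow above has the lower pressure; Bernoulli (same height) gives ΔP = ½ρ(v_up² − v_low²).
ΔP = ½·0.960·(81.3² − 61.7²) = 1350 Pa.
Lift = ΔP · A = 1350 × 0.647 = 870 N.

F ≈ 870 N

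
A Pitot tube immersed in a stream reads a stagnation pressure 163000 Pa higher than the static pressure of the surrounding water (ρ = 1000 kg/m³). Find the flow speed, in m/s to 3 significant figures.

The dynamic pressure equals the rise in static pressure at the stagnation point: ΔP = ½ρv².
v = √(2ΔP/ρ) = √(2·163000/1000) = 18.1 m/s.

v ≈ 18.1 m/s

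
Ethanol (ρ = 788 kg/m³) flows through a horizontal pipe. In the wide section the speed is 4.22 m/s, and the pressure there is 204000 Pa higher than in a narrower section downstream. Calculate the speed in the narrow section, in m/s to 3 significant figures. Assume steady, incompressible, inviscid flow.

Horizontal Bernoulli: P₁ + ½ρv₁² = P₂ + ½ρv₂², so v₂² = v₁² + 2(P₁ − P₂)/ρ.
v₂ = √(4.22² + 2·204000/788) = √(17.8 + 518) = 23.1 m/s.

v₂ ≈ 23.1 m/s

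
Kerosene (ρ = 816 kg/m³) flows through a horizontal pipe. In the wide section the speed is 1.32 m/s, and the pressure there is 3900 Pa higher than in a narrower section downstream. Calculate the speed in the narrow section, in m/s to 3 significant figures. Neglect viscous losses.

v₂ ≈ 3.36 m/s

Along the level pipe P + ½ρv² is conserved, hence v₂² = v₁² + 2(P₁ − P₂)/ρ.
v₂ = √(1.32² + 2·3900/816) = √(1.74 + 9.56) = 3.36 m/s.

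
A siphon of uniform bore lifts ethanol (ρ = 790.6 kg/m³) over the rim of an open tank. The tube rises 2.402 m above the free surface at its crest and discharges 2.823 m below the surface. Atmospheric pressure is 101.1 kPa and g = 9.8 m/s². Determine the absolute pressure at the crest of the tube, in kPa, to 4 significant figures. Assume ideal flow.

P_top ≈ 60.62 kPa

The outlet speed comes from Torricelli: v = √(2g·2.823) = 7.438 m/s.
The bore is uniform, so the speed at the crest is the same v. Bernoulli surface→crest: P_atm = P_top + ½ρv² + ρg·h_top.
P_top = 101100 − ½·790.6·7.438² − 790.6·9.8·2.402 = 60620 Pa.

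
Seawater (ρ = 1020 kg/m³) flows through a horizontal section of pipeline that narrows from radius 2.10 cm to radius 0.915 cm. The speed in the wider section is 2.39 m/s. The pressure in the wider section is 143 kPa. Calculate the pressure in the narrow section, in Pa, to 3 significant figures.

P₂ ≈ 65100 Pa

Continuity gives A₁v₁ = A₂v₂, so v₂ = (13.9 cm²)/(2.63 cm²) × 2.39 m/s = 12.6 m/s.
Bernoulli (h₁ = h₂): P₁ − P₂ = ½ρ(v₂² − v₁²).
P₂ = P₁ − ½ρ(v₂² − v₁²) = 143000 − ½·1020·(12.6² − 2.39²) = 143000 − 77900 = 65100 Pa.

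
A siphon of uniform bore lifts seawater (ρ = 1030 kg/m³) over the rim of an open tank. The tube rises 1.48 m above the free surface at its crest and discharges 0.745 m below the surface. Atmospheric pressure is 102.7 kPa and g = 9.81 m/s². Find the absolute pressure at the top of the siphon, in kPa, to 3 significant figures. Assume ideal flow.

The outlet speed comes from Torricelli: v = √(2g·0.745) = 3.82 m/s.
With constant cross-section the crest speed equals v; applying Bernoulli from the surface up to the crest, P_top = P_atm − ½ρv² − ρg·h_top.
P_top = 102700 − ½·1030·3.82² − 1030·9.81·1.48 = 80200 Pa.

P_top ≈ 80.2 kPa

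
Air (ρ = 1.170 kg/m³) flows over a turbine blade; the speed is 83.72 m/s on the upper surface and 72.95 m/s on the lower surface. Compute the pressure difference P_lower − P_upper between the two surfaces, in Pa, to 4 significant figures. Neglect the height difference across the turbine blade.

With negligible Δh, P + ½ρv² is constant, so P_low − P_up = ½ρ(v_up² − v_low²).
ΔP = ½·1.170·(83.72² − 72.95²) = 987.1 Pa.

987.1 Pa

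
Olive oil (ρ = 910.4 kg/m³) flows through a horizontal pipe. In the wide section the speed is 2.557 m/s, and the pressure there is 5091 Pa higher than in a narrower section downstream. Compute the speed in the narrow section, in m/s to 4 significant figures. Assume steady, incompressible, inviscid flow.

v₂ = 4.210 m/s

Horizontal Bernoulli: P₁ + ½ρv₁² = P₂ + ½ρv₂², so v₂² = v₁² + 2(P₁ − P₂)/ρ.
v₂ = √(2.557² + 2·5091/910.4) = √(6.538 + 11.18) = 4.210 m/s.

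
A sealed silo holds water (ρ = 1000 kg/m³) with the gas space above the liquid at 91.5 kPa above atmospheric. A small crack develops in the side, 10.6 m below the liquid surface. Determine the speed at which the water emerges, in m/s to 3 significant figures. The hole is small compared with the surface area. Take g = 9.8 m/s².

v = 19.8 m/s

Take point 1 at the surface (v₁ ≈ 0) and point 2 at the hole (at atmospheric pressure). Bernoulli: P₁ + ρg h = P_atm + ½ρv₂².
With P₁ − P_atm = 91500 Pa, v₂ = √(2gh + 2ΔP/ρ) = √(2·9.8·10.6 + 2·91500/1000) = 19.8 m/s.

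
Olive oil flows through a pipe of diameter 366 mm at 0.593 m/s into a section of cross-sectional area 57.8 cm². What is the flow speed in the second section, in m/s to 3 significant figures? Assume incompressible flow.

v₂ ≈ 10.8 m/s

The volume flow rate is constant, so v₂ = (A₁/A₂)v₁ = (1050/57.8)·0.593 = 10.8 m/s.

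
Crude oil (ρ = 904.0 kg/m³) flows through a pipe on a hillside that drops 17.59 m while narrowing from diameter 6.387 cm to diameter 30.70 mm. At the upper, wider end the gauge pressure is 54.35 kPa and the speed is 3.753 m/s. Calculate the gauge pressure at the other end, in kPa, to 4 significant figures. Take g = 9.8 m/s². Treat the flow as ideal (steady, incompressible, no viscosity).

P₂ ≈ 97.28 kPa

By continuity, v₂ = v₁·A₁/A₂ = 3.753·(32.04/7.402) = 16.24 m/s.
Applying Bernoulli between the two ends and solving for P₂: P₂ = P₁ + ½ρ(v₁² − v₂²) − ρgΔh.
P₂ = 54350 + ½·904.0·(3.753² − 16.24²) − 904.0·9.8·(−17.59) = 54350 + (-112900) − (-155800) = 97280 Pa.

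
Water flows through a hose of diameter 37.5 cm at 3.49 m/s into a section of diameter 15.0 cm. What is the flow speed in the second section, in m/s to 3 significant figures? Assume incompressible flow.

The volume flow rate is constant, so v₂ = (A₁/A₂)v₁ = (1100/177)·3.49 = 21.8 m/s.

21.8 m/s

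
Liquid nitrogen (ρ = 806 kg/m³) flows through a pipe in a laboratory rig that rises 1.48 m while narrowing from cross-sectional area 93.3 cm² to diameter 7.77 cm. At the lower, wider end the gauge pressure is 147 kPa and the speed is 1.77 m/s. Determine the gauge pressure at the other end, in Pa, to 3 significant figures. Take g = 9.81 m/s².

P₂ = 132000 Pa

Continuity gives A₁v₁ = A₂v₂, so v₂ = (93.3 cm²)/(47.4 cm²) × 1.77 m/s = 3.48 m/s.
Bernoulli: P₁ + ½ρv₁² + ρg h₁ = P₂ + ½ρv₂² + ρg h₂, so P₂ = P₁ + ½ρ(v₁² − v₂²) − ρg(h₂ − h₁).
P₂ = 147000 + ½·806·(1.77² − 3.48²) − 806·9.81·(+1.48) = 147000 + (-3630) − (11700) = 132000 Pa.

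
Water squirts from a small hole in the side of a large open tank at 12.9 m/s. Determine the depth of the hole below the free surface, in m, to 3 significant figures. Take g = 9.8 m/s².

h = 8.49 m

Torricelli: v = √(2gh), so h = v²/(2g).
h = 12.9²/(2·9.8) = 166/19.60 = 8.49 m.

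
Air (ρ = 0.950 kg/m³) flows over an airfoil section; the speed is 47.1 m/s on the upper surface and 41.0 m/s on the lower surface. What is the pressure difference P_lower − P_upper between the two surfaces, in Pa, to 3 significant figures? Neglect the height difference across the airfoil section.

255 Pa

The pressure is lower where the speed is higher: ΔP = ½ρ(v_up² − v_low²).
ΔP = ½·0.950·(47.1² − 41.0²) = 255 Pa.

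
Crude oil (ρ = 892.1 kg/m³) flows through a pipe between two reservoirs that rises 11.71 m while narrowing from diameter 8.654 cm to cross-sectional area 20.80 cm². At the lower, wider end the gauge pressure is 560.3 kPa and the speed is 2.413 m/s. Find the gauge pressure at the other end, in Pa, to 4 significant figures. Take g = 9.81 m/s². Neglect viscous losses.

P₂ = 439600 Pa

The volume flow rate is constant, so v₂ = (A₁/A₂)v₁ = (58.82/20.80)·2.413 = 6.824 m/s.
Bernoulli: P₁ + ½ρv₁² + ρg h₁ = P₂ + ½ρv₂² + ρg h₂, so P₂ = P₁ + ½ρ(v₁² − v₂²) − ρg(h₂ − h₁).
P₂ = 560300 + ½·892.1·(2.413² − 6.824²) − 892.1·9.81·(+11.71) = 560300 + (-18170) − (102500) = 439600 Pa.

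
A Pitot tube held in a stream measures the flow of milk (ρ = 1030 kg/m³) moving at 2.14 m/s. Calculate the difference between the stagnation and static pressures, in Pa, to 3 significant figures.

Bernoulli between the free stream and the stagnation point: ½ρv² = P_stag − P_static.
ΔP = ½·1030·2.14² = 2360 Pa.

ΔP = 2360 Pa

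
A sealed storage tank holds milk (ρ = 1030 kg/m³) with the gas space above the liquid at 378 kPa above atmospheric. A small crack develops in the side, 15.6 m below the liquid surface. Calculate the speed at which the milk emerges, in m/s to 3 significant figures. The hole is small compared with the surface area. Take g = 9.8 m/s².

Take point 1 at the surface (v₁ ≈ 0) and point 2 at the hole (at atmospheric pressure). Bernoulli: P₁ + ρg h = P_atm + ½ρv₂².
With P₁ − P_atm = 378000 Pa, v₂ = √(2gh + 2ΔP/ρ) = √(2·9.8·15.6 + 2·378000/1030) = 32.2 m/s.

v ≈ 32.2 m/s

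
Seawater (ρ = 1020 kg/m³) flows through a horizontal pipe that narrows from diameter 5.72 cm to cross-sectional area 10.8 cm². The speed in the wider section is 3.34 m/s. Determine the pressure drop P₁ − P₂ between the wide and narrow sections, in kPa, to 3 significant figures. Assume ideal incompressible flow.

The volume flow rate is constant, so v₂ = (A₁/A₂)v₁ = (25.7/10.8)·3.34 = 7.95 m/s.
Along the horizontal streamline, P + ½ρv² is constant.
P₁ − P₂ = ½·1020·(7.95² − 3.34²) = ½·1020·52.0 = 26500 Pa.

ΔP = 26.5 kPa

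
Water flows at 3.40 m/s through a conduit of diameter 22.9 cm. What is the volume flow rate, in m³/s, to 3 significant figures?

Q = A·v = 0.0412 m² × 3.40 m/s = 0.140 m³/s.

Q ≈ 0.140 m³/s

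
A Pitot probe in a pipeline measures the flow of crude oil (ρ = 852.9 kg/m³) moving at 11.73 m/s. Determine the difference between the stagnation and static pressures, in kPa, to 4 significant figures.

ΔP = 58.68 kPa

Bernoulli between the free stream and the stagnation point: ½ρv² = P_stag − P_static.
ΔP = ½·852.9·11.73² = 58680 Pa.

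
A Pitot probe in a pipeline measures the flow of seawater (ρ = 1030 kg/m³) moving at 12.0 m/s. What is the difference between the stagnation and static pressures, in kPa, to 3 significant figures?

Bernoulli between the free stream and the stagnation point: ½ρv² = P_stag − P_static.
ΔP = ½·1030·12.0² = 74200 Pa.

ΔP = 74.2 kPa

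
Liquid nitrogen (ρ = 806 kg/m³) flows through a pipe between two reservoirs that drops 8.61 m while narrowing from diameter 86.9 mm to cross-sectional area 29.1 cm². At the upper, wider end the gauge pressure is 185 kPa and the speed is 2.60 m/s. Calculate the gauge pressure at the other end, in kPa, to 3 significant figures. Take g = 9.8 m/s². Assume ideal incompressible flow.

The volume flow rate is constant, so v₂ = (A₁/A₂)v₁ = (59.3/29.1)·2.60 = 5.30 m/s.
Energy conservation along the streamline gives P₂ = P₁ − ½ρ(v₂² − v₁²) − ρg(h₂ − h₁).
P₂ = 185000 + ½·806·(2.60² − 5.30²) − 806·9.8·(−8.61) = 185000 + (-8590) − (-68000) = 244000 Pa.

244 kPa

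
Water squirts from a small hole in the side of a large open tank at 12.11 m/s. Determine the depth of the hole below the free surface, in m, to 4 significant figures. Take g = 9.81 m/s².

Inverting v = √(2gh) gives h = v² / 2g.
h = 12.11²/(2·9.81) = 146.7/19.62 = 7.475 m.

h ≈ 7.475 m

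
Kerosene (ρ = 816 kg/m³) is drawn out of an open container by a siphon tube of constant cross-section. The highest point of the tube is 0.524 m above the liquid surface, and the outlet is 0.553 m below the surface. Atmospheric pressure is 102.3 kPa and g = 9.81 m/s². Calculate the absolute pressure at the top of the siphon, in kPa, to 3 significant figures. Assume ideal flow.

From the surface to the outlet (both open to atmosphere, surface at rest): v = √(2g·h_out) = √(2·9.81·0.553) = 3.29 m/s.
The bore is uniform, so the speed at the crest is the same v. Bernoulli surface→crest: P_atm = P_top + ½ρv² + ρg·h_top.
P_top = 102300 − ½·816·3.29² − 816·9.81·0.524 = 93700 Pa.

P_top ≈ 93.7 kPa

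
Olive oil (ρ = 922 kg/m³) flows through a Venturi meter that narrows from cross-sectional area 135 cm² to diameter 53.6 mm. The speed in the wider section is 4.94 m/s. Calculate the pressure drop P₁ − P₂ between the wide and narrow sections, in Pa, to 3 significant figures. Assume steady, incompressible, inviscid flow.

By continuity, v₂ = v₁·A₁/A₂ = 4.94·(135/22.6) = 29.6 m/s.
With no height change, Bernoulli's equation is P₁ + ½ρv₁² = P₂ + ½ρv₂².
P₁ − P₂ = ½·922·(29.6² − 4.94²) = ½·922·849 = 391000 Pa.

391000 Pa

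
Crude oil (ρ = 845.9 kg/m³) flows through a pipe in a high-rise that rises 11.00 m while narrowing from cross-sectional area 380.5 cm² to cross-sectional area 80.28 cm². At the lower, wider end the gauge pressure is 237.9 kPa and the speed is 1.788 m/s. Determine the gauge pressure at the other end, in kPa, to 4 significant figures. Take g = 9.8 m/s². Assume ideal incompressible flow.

P₂ = 117.7 kPa

The volume flow rate is constant, so v₂ = (A₁/A₂)v₁ = (380.5/80.28)·1.788 = 8.475 m/s.
Energy conservation along the streamline gives P₂ = P₁ − ½ρ(v₂² − v₁²) − ρg(h₂ − h₁).
P₂ = 237900 + ½·845.9·(1.788² − 8.475²) − 845.9·9.8·(+11.00) = 237900 + (-29020) − (91190) = 117700 Pa.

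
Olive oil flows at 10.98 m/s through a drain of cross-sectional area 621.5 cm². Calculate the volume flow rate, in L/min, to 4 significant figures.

Q ≈ 40940 L/min

Q = A·v = 0.06215 m² × 10.98 m/s = 0.6824 m³/s.
Converting: 0.6824 m³/s × 60000 = 40940 L/min.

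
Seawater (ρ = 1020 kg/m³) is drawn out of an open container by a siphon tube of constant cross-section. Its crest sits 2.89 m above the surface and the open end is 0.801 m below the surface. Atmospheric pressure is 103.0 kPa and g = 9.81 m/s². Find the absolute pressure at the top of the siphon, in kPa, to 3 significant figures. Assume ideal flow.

P_top ≈ 66.1 kPa

The outlet speed comes from Torricelli: v = √(2g·0.801) = 3.96 m/s.
The bore is uniform, so the speed at the crest is the same v. Bernoulli surface→crest: P_atm = P_top + ½ρv² + ρg·h_top.
P_top = 103000 − ½·1020·3.96² − 1020·9.81·2.89 = 66100 Pa.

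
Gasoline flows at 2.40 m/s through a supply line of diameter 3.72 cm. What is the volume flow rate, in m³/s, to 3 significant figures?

Q ≈ 0.00261 m³/s

Q = A·v = 0.00109 m² × 2.40 m/s = 0.00261 m³/s.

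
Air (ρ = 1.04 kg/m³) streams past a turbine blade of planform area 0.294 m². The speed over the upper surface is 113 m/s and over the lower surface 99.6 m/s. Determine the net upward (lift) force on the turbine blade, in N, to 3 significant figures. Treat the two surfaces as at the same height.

F = 436 N

From P + ½ρv² = const at equal height, P_low − P_up = ½ρ(v_up² − v_low²).
ΔP = ½·1.04·(113² − 99.6²) = 1480 Pa.
Lift = ΔP · A = 1480 × 0.294 = 436 N.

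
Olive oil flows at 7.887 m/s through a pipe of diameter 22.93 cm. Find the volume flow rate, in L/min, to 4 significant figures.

Q = A·v = 0.04130 m² × 7.887 m/s = 0.3257 m³/s.
Converting: 0.3257 m³/s × 60000 = 19540 L/min.

19540 L/min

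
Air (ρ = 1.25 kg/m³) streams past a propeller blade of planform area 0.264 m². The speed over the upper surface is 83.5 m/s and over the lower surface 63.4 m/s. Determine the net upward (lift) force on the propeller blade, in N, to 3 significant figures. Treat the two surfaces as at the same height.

From P + ½ρv² = const at equal height, P_low − P_up = ½ρ(v_up² − v_low²).
ΔP = ½·1.25·(83.5² − 63.4²) = 1850 Pa.
Lift = ΔP · A = 1850 × 0.264 = 487 N.

F = 487 N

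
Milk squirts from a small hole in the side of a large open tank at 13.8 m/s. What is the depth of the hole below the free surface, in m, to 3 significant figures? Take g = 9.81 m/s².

Inverting v = √(2gh) gives h = v² / 2g.
h = 13.8²/(2·9.81) = 190/19.62 = 9.71 m.

h ≈ 9.71 m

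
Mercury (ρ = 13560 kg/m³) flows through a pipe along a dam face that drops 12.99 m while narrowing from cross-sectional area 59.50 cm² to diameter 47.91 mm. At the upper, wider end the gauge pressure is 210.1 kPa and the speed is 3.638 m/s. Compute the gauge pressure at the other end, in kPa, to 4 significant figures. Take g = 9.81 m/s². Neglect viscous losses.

P₂ ≈ 1050 kPa

Mass conservation (A₁v₁ = A₂v₂) gives v₂ = 3.638 × 59.50/18.03 = 12.01 m/s.
Applying Bernoulli between the two ends and solving for P₂: P₂ = P₁ + ½ρ(v₁² − v₂²) − ρgΔh.
P₂ = 210100 + ½·13560·(3.638² − 12.01²) − 13560·9.81·(−12.99) = 210100 + (-887700) − (-1728000) = 1050000 Pa.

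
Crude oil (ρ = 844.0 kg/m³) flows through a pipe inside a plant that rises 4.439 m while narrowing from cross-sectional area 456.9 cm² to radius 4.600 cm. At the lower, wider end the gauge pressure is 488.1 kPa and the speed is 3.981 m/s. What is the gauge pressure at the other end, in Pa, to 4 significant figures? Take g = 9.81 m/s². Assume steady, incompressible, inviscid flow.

P₂ ≈ 142100 Pa

By continuity, v₂ = v₁·A₁/A₂ = 3.981·(456.9/66.48) = 27.36 m/s.
Applying Bernoulli between the two ends and solving for P₂: P₂ = P₁ + ½ρ(v₁² − v₂²) − ρgΔh.
P₂ = 488100 + ½·844.0·(3.981² − 27.36²) − 844.0·9.81·(+4.439) = 488100 + (-309300) − (36750) = 142100 Pa.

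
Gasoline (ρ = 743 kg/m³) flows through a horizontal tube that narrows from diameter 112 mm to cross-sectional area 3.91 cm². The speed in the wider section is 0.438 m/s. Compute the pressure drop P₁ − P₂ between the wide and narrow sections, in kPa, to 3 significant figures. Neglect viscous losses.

Continuity gives A₁v₁ = A₂v₂, so v₂ = (98.5 cm²)/(3.91 cm²) × 0.438 m/s = 11.0 m/s.
Along the horizontal streamline, P + ½ρv² is constant.
P₁ − P₂ = ½·743·(11.0² − 0.438²) = ½·743·122 = 45200 Pa.

ΔP = 45.2 kPa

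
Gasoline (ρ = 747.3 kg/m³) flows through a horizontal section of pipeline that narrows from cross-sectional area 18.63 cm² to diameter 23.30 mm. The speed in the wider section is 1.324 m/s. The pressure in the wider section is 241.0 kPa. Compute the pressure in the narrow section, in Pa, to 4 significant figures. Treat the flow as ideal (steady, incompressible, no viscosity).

Mass conservation (A₁v₁ = A₂v₂) gives v₂ = 1.324 × 18.63/4.264 = 5.785 m/s.
Along the horizontal streamline, P + ½ρv² is constant.
P₂ = P₁ − ½ρ(v₂² − v₁²) = 241000 − ½·747.3·(5.785² − 1.324²) = 241000 − 11850 = 229200 Pa.

P₂ ≈ 229200 Pa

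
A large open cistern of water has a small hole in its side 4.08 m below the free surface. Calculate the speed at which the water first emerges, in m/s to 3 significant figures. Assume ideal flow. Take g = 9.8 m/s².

Torricelli's result v = √(2gh) gives v = √(2·9.8·4.08) = 8.94 m/s.

v = 8.94 m/s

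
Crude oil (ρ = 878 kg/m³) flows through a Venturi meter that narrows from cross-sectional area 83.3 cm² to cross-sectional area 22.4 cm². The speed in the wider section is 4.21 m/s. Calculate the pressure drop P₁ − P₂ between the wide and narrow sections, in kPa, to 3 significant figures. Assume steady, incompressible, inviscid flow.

The volume flow rate is constant, so v₂ = (A₁/A₂)v₁ = (83.3/22.4)·4.21 = 15.7 m/s.
Bernoulli (h₁ = h₂): P₁ − P₂ = ½ρ(v₂² − v₁²).
P₁ − P₂ = ½·878·(15.7² − 4.21²) = ½·878·227 = 99800 Pa.

ΔP = 99.8 kPa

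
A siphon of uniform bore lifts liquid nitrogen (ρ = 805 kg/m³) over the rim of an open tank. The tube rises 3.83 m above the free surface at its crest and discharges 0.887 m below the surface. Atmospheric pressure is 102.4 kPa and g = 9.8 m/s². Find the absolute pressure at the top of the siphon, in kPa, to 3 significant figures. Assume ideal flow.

65.2 kPa

From the surface to the outlet (both open to atmosphere, surface at rest): v = √(2g·h_out) = √(2·9.8·0.887) = 4.17 m/s.
Continuity keeps v the same throughout the tube; from surface to crest, P_atm + 0 = P_top + ½ρv² + ρg·h_top.
P_top = 102400 − ½·805·4.17² − 805·9.8·3.83 = 65200 Pa.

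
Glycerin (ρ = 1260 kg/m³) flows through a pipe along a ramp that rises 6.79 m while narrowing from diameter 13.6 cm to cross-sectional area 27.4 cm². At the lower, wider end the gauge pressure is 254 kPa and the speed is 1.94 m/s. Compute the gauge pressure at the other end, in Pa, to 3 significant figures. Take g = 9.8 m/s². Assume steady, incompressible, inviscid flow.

P₂ ≈ 106000 Pa

Mass conservation (A₁v₁ = A₂v₂) gives v₂ = 1.94 × 145/27.4 = 10.3 m/s.
Bernoulli: P₁ + ½ρv₁² + ρg h₁ = P₂ + ½ρv₂² + ρg h₂, so P₂ = P₁ + ½ρ(v₁² − v₂²) − ρg(h₂ − h₁).
P₂ = 254000 + ½·1260·(1.94² − 10.3²) − 1260·9.8·(+6.79) = 254000 + (-64300) − (83800) = 106000 Pa.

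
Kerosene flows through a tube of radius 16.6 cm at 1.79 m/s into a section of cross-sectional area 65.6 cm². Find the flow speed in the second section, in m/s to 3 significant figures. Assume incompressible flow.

Mass conservation (A₁v₁ = A₂v₂) gives v₂ = 1.79 × 866/65.6 = 23.6 m/s.

v₂ ≈ 23.6 m/s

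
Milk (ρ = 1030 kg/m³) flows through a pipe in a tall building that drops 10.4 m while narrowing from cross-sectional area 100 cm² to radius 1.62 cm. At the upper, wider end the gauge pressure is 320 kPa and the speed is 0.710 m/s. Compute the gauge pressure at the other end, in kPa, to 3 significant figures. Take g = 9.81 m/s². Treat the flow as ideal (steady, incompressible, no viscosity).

Mass conservation (A₁v₁ = A₂v₂) gives v₂ = 0.710 × 100/8.24 = 8.61 m/s.
Applying Bernoulli between the two ends and solving for P₂: P₂ = P₁ + ½ρ(v₁² − v₂²) − ρgΔh.
P₂ = 320000 + ½·1030·(0.710² − 8.61²) − 1030·9.81·(−10.4) = 320000 + (-37900) − (-105000) = 387000 Pa.

P₂ = 387 kPa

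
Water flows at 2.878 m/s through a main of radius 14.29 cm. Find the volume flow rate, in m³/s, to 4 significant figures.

Q = A·v = 0.06415 m² × 2.878 m/s = 0.1846 m³/s.

0.1846 m³/s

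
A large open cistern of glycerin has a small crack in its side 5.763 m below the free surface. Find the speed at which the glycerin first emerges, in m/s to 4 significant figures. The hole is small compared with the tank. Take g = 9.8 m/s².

Torricelli's result v = √(2gh) gives v = √(2·9.8·5.763) = 10.63 m/s.

v ≈ 10.63 m/s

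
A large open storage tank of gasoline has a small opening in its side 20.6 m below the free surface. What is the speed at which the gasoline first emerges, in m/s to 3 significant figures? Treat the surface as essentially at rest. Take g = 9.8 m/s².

Torricelli's result v = √(2gh) gives v = √(2·9.8·20.6) = 20.1 m/s.

v ≈ 20.1 m/s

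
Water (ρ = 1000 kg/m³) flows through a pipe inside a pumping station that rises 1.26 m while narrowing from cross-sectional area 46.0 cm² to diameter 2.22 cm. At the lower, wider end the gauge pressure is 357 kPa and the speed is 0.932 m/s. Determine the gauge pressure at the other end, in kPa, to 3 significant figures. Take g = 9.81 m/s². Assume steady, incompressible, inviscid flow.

By continuity, v₂ = v₁·A₁/A₂ = 0.932·(46.0/3.87) = 11.1 m/s.
Applying Bernoulli between the two ends and solving for P₂: P₂ = P₁ + ½ρ(v₁² − v₂²) − ρgΔh.
P₂ = 357000 + ½·1000·(0.932² − 11.1²) − 1000·9.81·(+1.26) = 357000 + (-60900) − (12400) = 284000 Pa.

284 kPa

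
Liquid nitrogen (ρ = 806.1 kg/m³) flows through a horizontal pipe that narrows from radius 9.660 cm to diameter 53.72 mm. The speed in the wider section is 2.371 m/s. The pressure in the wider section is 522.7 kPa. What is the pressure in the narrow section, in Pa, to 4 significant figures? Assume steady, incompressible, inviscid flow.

P₂ ≈ 145900 Pa

By continuity, v₂ = v₁·A₁/A₂ = 2.371·(293.2/22.67) = 30.67 m/s.
The pipe is horizontal, so Bernoulli reduces to P₁ + ½ρv₁² = P₂ + ½ρv₂².
P₂ = P₁ − ½ρ(v₂² − v₁²) = 522700 − ½·806.1·(30.67² − 2.371²) = 522700 − 376800 = 145900 Pa.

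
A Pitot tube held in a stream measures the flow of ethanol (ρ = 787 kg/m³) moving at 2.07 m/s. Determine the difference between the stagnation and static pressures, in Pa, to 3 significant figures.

Bernoulli between the free stream and the stagnation point: ½ρv² = P_stag − P_static.
ΔP = ½·787·2.07² = 1690 Pa.

ΔP = 1690 Pa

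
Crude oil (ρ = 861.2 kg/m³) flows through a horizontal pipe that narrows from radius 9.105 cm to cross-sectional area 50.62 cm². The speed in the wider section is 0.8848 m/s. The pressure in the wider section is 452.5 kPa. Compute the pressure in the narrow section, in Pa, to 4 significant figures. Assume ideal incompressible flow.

By continuity, v₂ = v₁·A₁/A₂ = 0.8848·(260.4/50.62) = 4.552 m/s.
With no height change, Bernoulli's equation is P₁ + ½ρv₁² = P₂ + ½ρv₂².
P₂ = P₁ − ½ρ(v₂² − v₁²) = 452500 − ½·861.2·(4.552² − 0.8848²) = 452500 − 8586 = 443900 Pa.

443900 Pa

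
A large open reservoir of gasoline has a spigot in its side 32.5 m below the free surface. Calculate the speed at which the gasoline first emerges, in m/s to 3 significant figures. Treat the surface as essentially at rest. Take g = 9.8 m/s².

25.2 m/s

Bernoulli from surface to hole (P equal, v_surface ≈ 0): v = √(2gh) = √(2×9.8×32.5) = 25.2 m/s.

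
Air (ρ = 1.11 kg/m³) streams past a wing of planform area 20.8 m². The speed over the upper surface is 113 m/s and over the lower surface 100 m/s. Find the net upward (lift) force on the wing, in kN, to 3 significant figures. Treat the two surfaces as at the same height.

F ≈ 32.0 kN

From P + ½ρv² = const at equal height, P_low − P_up = ½ρ(v_up² − v_low²).
ΔP = ½·1.11·(113² − 100²) = 1540 Pa.
Lift = ΔP · A = 1540 × 20.8 = 32000 N.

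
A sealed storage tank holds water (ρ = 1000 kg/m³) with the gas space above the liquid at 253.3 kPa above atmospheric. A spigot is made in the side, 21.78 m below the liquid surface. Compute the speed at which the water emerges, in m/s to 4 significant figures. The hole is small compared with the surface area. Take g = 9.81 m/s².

v ≈ 30.56 m/s

Take point 1 at the surface (v₁ ≈ 0) and point 2 at the hole (at atmospheric pressure). Bernoulli: P₁ + ρg h = P_atm + ½ρv₂².
With P₁ − P_atm = 253300 Pa, v₂ = √(2gh + 2ΔP/ρ) = √(2·9.81·21.78 + 2·253300/1000) = 30.56 m/s.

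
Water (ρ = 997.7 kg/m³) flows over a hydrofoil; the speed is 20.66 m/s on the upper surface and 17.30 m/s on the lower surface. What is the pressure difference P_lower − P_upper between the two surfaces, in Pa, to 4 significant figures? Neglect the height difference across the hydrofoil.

ΔP ≈ 63630 Pa

With negligible Δh, P + ½ρv² is constant, so P_low − P_up = ½ρ(v_up² − v_low²).
ΔP = ½·997.7·(20.66² − 17.30²) = 63630 Pa.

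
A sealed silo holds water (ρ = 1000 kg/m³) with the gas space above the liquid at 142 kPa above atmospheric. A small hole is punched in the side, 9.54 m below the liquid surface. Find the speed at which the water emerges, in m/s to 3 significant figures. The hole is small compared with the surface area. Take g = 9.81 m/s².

21.7 m/s

Take point 1 at the surface (v₁ ≈ 0) and point 2 at the hole (at atmospheric pressure). Bernoulli: P₁ + ρg h = P_atm + ½ρv₂².
With P₁ − P_atm = 142000 Pa, v₂ = √(2gh + 2ΔP/ρ) = √(2·9.81·9.54 + 2·142000/1000) = 21.7 m/s.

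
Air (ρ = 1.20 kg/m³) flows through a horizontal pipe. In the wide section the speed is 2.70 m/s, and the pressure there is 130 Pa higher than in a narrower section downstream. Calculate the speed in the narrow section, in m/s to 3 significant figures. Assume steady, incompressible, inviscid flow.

v₂ ≈ 15.0 m/s

Along the level pipe P + ½ρv² is conserved, hence v₂² = v₁² + 2(P₁ − P₂)/ρ.
v₂ = √(2.70² + 2·130/1.20) = √(7.29 + 217) = 15.0 m/s.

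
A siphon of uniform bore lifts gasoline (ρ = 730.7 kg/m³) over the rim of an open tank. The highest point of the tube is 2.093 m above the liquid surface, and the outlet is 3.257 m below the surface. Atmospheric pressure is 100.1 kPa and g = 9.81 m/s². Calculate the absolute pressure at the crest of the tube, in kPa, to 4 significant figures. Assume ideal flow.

Bernoulli surface→outlet gives ½v² = g·h_out, so v = √(2·9.81·3.257) = 7.994 m/s.
The bore is uniform, so the speed at the crest is the same v. Bernoulli surface→crest: P_atm = P_top + ½ρv² + ρg·h_top.
P_top = 100100 − ½·730.7·7.994² − 730.7·9.81·2.093 = 61750 Pa.

61.75 kPa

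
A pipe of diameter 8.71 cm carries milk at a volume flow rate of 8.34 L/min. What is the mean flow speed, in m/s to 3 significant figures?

Q = 8.34 L/min = 0.000139 m³/s.
v = Q/A = 0.000139 / 0.00596 = 0.0233 m/s.

v ≈ 0.0233 m/s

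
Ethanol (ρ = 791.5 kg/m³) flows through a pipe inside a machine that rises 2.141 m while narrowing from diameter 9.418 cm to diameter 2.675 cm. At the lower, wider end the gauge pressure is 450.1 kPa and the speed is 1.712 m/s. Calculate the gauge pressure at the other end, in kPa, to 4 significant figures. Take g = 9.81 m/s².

P₂ ≈ 256.4 kPa

The volume flow rate is constant, so v₂ = (A₁/A₂)v₁ = (69.66/5.620)·1.712 = 21.22 m/s.
Energy conservation along the streamline gives P₂ = P₁ − ½ρ(v₂² − v₁²) − ρg(h₂ − h₁).
P₂ = 450100 + ½·791.5·(1.712² − 21.22²) − 791.5·9.81·(+2.141) = 450100 + (-177100) − (16620) = 256400 Pa.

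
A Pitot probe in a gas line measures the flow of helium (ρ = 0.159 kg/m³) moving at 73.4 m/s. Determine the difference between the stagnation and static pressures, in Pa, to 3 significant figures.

ΔP ≈ 428 Pa

The dynamic pressure equals the rise in static pressure at the stagnation point: ΔP = ½ρv².
ΔP = ½·0.159·73.4² = 428 Pa.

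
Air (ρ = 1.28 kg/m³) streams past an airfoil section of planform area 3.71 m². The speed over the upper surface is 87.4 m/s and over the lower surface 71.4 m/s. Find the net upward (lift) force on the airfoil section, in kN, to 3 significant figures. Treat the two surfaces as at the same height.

With equal heights on the two surfaces, Bernoulli gives P_lower − P_upper = ½ρ(v_upper² − v_lower²).
ΔP = ½·1.28·(87.4² − 71.4²) = 1630 Pa.
Lift = ΔP · A = 1630 × 3.71 = 6030 N.

F = 6.03 kN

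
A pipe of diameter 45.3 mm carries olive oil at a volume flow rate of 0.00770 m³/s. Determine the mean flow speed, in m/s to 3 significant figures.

Q = 0.00770 m³/s = 0.00770 m³/s.
v = Q/A = 0.00770 / 0.00161 = 4.78 m/s.

v ≈ 4.78 m/s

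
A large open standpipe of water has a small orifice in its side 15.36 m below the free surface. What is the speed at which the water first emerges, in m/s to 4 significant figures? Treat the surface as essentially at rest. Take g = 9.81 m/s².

17.36 m/s

Bernoulli from surface to hole (P equal, v_surface ≈ 0): v = √(2gh) = √(2×9.81×15.36) = 17.36 m/s.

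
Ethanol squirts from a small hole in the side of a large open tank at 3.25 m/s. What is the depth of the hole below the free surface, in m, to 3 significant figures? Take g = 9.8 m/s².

h = 0.539 m

Inverting v = √(2gh) gives h = v² / 2g.
h = 3.25²/(2·9.8) = 10.6/19.60 = 0.539 m.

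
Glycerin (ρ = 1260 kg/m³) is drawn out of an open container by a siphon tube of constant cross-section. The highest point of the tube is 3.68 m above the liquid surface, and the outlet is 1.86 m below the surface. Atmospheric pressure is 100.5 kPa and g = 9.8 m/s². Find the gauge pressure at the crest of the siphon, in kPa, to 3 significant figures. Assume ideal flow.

-68.4 kPa

Bernoulli surface→outlet gives ½v² = g·h_out, so v = √(2·9.8·1.86) = 6.04 m/s.
With constant cross-section the crest speed equals v; applying Bernoulli from the surface up to the crest, P_top = P_atm − ½ρv² − ρg·h_top.
P_top = 100500 − ½·1260·6.04² − 1260·9.8·3.68 = 32100 Pa. So P_gauge = P_top − P_atm = -68400 Pa.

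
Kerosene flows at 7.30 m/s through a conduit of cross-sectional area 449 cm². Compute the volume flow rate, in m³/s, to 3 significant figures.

Q = A·v = 0.0449 m² × 7.30 m/s = 0.328 m³/s.

Q ≈ 0.328 m³/s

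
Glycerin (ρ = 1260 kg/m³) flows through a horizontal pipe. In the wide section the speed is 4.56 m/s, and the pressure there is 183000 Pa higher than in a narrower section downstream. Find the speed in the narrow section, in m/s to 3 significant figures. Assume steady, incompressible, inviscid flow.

v₂ ≈ 17.6 m/s

With h₁ = h₂, rearranging Bernoulli gives v₂ = √(v₁² + 2ΔP/ρ).
v₂ = √(4.56² + 2·183000/1260) = √(20.8 + 290) = 17.6 m/s.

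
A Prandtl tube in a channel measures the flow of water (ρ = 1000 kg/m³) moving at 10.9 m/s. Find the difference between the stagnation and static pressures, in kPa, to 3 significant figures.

59.4 kPa

At the stagnation point the flow is brought to rest, so Bernoulli gives P_stag − P_static = ½ρv².
ΔP = ½·1000·10.9² = 59400 Pa.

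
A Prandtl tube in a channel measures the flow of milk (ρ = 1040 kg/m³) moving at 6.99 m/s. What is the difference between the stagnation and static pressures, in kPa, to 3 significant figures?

Bernoulli between the free stream and the stagnation point: ½ρv² = P_stag − P_static.
ΔP = ½·1040·6.99² = 25400 Pa.

ΔP ≈ 25.4 kPa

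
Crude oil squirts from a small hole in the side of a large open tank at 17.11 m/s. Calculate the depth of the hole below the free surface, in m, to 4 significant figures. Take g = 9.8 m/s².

For a small hole in a large open tank, ½v² = gh, giving h = v²/(2g).
h = 17.11²/(2·9.8) = 292.8/19.60 = 14.94 m.

14.94 m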